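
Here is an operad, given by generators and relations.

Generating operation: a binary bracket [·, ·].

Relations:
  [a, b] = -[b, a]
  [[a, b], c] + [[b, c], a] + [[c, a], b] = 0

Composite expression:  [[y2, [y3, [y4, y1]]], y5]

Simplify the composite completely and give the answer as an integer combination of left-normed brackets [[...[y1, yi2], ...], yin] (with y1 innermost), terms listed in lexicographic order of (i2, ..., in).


-[[[[y1, y4], y3], y2], y5]


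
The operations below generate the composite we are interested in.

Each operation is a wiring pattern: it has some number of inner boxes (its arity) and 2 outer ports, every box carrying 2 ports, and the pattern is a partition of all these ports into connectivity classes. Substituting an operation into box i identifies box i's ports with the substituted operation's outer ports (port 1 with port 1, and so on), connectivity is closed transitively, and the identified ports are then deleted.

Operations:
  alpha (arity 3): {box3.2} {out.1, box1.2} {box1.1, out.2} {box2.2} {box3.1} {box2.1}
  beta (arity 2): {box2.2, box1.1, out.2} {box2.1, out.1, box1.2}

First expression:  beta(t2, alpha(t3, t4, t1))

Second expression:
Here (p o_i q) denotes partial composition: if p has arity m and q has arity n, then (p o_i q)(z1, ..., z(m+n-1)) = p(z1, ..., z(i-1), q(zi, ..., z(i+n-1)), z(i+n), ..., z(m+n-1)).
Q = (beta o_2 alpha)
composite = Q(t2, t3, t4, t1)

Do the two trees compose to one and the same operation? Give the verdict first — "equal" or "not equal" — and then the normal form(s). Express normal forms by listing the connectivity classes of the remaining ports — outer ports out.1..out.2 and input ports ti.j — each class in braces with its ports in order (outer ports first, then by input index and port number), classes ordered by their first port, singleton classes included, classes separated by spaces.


Reducing the first expression gives {out.1, t2.2, t3.2} {out.2, t2.1, t3.1} {t1.1} {t1.2} {t4.1} {t4.2}
Reducing the second expression gives {out.1, t2.2, t3.2} {out.2, t2.1, t3.1} {t1.1} {t1.2} {t4.1} {t4.2}
Same normal form: equal.

equal; both compose to {out.1, t2.2, t3.2} {out.2, t2.1, t3.1} {t1.1} {t1.2} {t4.1} {t4.2}


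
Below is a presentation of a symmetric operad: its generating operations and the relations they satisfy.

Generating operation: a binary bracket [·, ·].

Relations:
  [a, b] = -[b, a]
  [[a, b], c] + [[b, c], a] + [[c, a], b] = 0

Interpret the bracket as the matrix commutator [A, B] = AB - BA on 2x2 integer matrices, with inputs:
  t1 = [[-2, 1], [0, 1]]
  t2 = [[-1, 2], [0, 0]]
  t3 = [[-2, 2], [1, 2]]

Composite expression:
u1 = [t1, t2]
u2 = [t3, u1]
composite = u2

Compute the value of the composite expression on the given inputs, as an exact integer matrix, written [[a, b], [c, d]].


[[5, 20], [0, -5]]

[t1, t2] = [[0, -5], [0, 0]]
[t3, [t1, t2]] = [[5, 20], [0, -5]]


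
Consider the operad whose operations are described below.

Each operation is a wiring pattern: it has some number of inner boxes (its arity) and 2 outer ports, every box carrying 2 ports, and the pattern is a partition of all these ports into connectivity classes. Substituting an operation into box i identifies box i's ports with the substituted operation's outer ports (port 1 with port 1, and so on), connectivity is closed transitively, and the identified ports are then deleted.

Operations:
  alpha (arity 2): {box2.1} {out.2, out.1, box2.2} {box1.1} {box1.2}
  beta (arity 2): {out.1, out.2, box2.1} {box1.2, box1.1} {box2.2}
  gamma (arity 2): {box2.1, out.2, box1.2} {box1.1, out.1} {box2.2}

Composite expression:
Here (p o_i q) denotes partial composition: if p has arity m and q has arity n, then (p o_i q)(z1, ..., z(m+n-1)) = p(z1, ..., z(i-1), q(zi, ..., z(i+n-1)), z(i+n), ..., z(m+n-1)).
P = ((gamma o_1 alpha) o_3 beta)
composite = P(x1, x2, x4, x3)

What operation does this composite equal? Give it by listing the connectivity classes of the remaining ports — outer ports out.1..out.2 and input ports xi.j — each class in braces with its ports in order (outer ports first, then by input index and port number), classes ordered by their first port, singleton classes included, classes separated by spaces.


{out.1, out.2, x2.2, x3.1} {x1.1} {x1.2} {x2.1} {x3.2} {x4.1, x4.2}

Treat the ports identified at gamma as solder joints: merge, then drop.
stage alpha: inputs (x1, x2), connectivity {out.1, out.2, x2.2} {x1.1} {x1.2} {x2.1}, out.j its boundary
stage beta: inputs (x4, x3), connectivity {out.1, out.2, x3.1} {x3.2} {x4.1, x4.2}, out.j its boundary
stage gamma: inputs (x1, x2, x4, x3), connectivity {out.1, out.2, x2.2, x3.1} {x1.1} {x1.2} {x2.1} {x3.2} {x4.1, x4.2}, out.j its boundary


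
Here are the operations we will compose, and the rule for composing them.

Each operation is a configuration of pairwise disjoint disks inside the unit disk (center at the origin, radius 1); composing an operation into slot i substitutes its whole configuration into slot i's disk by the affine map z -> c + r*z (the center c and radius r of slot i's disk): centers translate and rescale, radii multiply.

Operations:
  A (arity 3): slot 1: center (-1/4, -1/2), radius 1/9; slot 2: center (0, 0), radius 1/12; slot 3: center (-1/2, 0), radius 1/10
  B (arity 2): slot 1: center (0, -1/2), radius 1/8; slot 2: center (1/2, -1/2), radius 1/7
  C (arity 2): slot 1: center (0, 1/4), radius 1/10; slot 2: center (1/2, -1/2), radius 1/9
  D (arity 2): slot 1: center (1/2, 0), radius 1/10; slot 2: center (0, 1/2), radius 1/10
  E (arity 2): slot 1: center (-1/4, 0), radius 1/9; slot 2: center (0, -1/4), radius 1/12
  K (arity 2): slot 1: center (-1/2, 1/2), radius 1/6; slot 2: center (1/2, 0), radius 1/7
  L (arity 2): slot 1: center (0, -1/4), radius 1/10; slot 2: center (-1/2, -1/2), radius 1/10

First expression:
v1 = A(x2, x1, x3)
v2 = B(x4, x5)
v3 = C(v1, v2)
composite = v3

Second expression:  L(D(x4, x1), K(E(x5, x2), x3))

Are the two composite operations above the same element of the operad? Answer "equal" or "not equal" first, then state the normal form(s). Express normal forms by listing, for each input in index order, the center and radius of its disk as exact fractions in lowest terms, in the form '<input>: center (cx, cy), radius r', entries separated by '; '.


The first expression, normalized: x1: center (0, 1/4), radius 1/120; x2: center (-1/40, 1/5), radius 1/90; x3: center (-1/20, 1/4), radius 1/100; x4: center (1/2, -5/9), radius 1/72; x5: center (5/9, -5/9), radius 1/63
The second expression, normalized: x1: center (0, -1/5), radius 1/100; x2: center (-11/20, -109/240), radius 1/720; x3: center (-9/20, -1/2), radius 1/70; x4: center (1/20, -1/4), radius 1/100; x5: center (-133/240, -9/20), radius 1/540
The normal forms differ: not equal.

not equal: they reduce to x1: center (0, 1/4), radius 1/120; x2: center (-1/40, 1/5), radius 1/90; x3: center (-1/20, 1/4), radius 1/100; x4: center (1/2, -5/9), radius 1/72; x5: center (5/9, -5/9), radius 1/63 and x1: center (0, -1/5), radius 1/100; x2: center (-11/20, -109/240), radius 1/720; x3: center (-9/20, -1/2), radius 1/70; x4: center (1/20, -1/4), radius 1/100; x5: center (-133/240, -9/20), radius 1/540


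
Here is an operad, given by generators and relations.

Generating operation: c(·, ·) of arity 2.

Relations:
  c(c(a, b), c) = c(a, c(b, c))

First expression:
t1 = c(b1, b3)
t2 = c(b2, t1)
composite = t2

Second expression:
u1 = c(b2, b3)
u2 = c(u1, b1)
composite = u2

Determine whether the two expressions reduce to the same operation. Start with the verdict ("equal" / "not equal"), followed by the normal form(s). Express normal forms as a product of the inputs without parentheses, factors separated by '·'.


not equal — first b2 · b1 · b3, second b2 · b3 · b1

The first composite normalizes to b2 · b1 · b3
The second composite normalizes to b2 · b3 · b1
Different reductions; not equal.


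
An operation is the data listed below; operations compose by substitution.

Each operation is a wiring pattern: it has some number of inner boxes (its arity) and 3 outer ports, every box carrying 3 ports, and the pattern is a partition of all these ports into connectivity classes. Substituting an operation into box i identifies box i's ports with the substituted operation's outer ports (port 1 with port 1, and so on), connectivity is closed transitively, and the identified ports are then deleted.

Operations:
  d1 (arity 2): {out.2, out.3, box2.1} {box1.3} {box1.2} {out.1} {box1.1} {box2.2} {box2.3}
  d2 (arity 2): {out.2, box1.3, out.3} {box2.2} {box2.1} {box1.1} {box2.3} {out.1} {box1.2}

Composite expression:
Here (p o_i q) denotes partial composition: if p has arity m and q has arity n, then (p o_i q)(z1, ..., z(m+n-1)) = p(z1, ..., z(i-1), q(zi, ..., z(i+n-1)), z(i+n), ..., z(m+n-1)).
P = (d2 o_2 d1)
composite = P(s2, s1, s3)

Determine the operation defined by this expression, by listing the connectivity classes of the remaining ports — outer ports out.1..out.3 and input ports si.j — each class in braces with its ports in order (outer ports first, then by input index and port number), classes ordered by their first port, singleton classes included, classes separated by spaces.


{out.1} {out.2, out.3, s2.3} {s1.1} {s1.2} {s1.3} {s2.1} {s2.2} {s3.1} {s3.2} {s3.3}

Two ports join when wires chain via d2-identified ports.
the subtree at d1 composes to {out.1} {out.2, out.3, s3.1} {s1.1} {s1.2} {s1.3} {s3.2} {s3.3} on (s1, s3); out.j = own outer ports
the subtree at d2 composes to {out.1} {out.2, out.3, s2.3} {s1.1} {s1.2} {s1.3} {s2.1} {s2.2} {s3.1} {s3.2} {s3.3} on (s2, s1, s3); out.j = own outer ports


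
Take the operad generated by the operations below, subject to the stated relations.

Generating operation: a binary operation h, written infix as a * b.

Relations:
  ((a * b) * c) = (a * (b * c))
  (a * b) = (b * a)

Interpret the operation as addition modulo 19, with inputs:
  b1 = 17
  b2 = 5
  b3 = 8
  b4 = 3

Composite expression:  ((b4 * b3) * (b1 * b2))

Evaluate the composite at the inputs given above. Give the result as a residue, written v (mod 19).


14 (mod 19)

(b4 * b3) = 11
(b1 * b2) = 3
((b4 * b3) * (b1 * b2)) = 14


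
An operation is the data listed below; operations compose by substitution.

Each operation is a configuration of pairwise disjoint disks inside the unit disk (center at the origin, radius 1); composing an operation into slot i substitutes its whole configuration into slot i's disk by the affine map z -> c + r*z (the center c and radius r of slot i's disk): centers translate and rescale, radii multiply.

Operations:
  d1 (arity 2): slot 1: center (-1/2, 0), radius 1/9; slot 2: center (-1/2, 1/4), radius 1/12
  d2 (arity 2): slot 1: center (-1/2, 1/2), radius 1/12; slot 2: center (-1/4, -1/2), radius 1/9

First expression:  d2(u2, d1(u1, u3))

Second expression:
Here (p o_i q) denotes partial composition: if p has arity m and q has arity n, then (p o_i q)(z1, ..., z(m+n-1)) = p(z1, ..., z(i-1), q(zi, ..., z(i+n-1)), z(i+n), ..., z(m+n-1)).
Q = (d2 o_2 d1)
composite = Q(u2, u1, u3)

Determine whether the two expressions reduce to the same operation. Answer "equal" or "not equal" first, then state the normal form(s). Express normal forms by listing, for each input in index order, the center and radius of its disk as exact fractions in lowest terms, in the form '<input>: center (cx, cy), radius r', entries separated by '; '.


Normal form of the first expression: u1: center (-11/36, -1/2), radius 1/81; u2: center (-1/2, 1/2), radius 1/12; u3: center (-11/36, -17/36), radius 1/108
Normal form of the second expression: u1: center (-11/36, -1/2), radius 1/81; u2: center (-1/2, 1/2), radius 1/12; u3: center (-11/36, -17/36), radius 1/108
Same normal form: equal.

equal; the common form is u1: center (-11/36, -1/2), radius 1/81; u2: center (-1/2, 1/2), radius 1/12; u3: center (-11/36, -17/36), radius 1/108


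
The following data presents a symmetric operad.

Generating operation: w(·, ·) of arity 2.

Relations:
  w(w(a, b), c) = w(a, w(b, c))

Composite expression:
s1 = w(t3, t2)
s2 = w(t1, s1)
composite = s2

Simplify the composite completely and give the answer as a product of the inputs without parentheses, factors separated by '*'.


t1 * t3 * t2

All parenthesizations of w agree; list the t-inputs left to right.
w(t3, t2) flattens to t3 * t2
w(t1, w(t3, t2)) flattens to t1 * t3 * t2


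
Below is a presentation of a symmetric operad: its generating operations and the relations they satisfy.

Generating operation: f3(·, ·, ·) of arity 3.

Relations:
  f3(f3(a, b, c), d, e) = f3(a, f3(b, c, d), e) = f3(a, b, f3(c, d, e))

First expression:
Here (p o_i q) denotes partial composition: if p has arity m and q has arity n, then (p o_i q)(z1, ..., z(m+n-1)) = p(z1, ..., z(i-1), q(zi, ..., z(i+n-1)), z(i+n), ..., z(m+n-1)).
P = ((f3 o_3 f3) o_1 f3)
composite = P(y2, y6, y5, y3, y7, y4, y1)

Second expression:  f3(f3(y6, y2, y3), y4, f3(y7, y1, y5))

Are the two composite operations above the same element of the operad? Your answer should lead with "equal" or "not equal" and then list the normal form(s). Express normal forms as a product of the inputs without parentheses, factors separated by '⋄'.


The first expression, normalized: y2 ⋄ y6 ⋄ y5 ⋄ y3 ⋄ y7 ⋄ y4 ⋄ y1
The second expression, normalized: y6 ⋄ y2 ⋄ y3 ⋄ y4 ⋄ y7 ⋄ y1 ⋄ y5
The forms do not match — not equal.

not equal — first y2 ⋄ y6 ⋄ y5 ⋄ y3 ⋄ y7 ⋄ y4 ⋄ y1, second y6 ⋄ y2 ⋄ y3 ⋄ y4 ⋄ y7 ⋄ y1 ⋄ y5


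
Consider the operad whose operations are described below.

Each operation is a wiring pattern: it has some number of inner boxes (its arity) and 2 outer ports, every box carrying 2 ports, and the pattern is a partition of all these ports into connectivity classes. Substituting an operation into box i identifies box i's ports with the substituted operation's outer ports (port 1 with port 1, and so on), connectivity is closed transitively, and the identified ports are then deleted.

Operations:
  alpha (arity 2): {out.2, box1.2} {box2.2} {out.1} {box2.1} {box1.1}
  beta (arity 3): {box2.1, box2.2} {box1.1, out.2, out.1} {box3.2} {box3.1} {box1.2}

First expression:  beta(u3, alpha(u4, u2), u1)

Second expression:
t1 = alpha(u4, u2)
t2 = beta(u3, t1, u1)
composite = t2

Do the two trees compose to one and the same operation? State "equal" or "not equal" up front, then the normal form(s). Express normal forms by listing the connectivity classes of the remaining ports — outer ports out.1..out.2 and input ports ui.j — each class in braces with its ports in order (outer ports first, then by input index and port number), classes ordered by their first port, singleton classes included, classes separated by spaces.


The first composite normalizes to {out.1, out.2, u3.1} {u1.1} {u1.2} {u2.1} {u2.2} {u3.2} {u4.1} {u4.2}
The second composite normalizes to {out.1, out.2, u3.1} {u1.1} {u1.2} {u2.1} {u2.2} {u3.2} {u4.1} {u4.2}
One common form — equal.

equal; both compose to {out.1, out.2, u3.1} {u1.1} {u1.2} {u2.1} {u2.2} {u3.2} {u4.1} {u4.2}


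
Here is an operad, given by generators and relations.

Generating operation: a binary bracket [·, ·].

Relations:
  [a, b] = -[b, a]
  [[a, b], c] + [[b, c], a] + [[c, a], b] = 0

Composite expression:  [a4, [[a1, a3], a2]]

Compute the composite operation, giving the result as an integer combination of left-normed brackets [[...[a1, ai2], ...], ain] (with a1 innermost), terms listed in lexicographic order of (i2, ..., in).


-[[[a1, a3], a2], a4]

Expand each bracket as ab - ba; the a1-initial words give the coefficients.
Composite bracket: [a4, [[a1, a3], a2]]
Under [a, b] = ab - ba we get 8 signed associative words (2^3 = 8).
Keep just the words that open with a1:
  sign of a1a3a2a4 is -1, so it contributes -[[[a1, a3], a2], a4]


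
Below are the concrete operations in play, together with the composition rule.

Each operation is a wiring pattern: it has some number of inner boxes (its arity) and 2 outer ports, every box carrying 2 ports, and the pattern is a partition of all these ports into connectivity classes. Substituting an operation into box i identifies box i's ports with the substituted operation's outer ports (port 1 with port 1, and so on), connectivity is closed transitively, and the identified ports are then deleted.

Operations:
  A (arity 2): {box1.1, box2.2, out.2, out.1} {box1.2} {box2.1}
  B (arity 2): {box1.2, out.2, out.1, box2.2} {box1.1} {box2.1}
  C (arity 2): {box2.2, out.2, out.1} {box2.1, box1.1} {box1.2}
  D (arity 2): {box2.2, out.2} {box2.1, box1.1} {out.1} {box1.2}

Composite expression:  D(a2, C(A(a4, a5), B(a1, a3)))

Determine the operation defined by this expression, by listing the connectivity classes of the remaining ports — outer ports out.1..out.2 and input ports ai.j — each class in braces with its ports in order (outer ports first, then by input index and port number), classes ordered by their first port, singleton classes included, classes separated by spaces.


Connectivity passes through glued D-boundaries; trace each wire chain.
through A, on inputs (a4, a5): {out.1, out.2, a4.1, a5.2} {a4.2} {a5.1} (out.j = stage outer ports)
through B, on inputs (a1, a3): {out.1, out.2, a1.2, a3.2} {a1.1} {a3.1} (out.j = stage outer ports)
through C, on inputs (a4, a5, a1, a3): {out.1, out.2, a1.2, a3.2, a4.1, a5.2} {a1.1} {a3.1} {a4.2} {a5.1} (out.j = stage outer ports)
through D, on inputs (a2, a4, a5, a1, a3): {out.1} {out.2, a1.2, a2.1, a3.2, a4.1, a5.2} {a1.1} {a2.2} {a3.1} {a4.2} {a5.1} (out.j = stage outer ports)

{out.1} {out.2, a1.2, a2.1, a3.2, a4.1, a5.2} {a1.1} {a2.2} {a3.1} {a4.2} {a5.1}


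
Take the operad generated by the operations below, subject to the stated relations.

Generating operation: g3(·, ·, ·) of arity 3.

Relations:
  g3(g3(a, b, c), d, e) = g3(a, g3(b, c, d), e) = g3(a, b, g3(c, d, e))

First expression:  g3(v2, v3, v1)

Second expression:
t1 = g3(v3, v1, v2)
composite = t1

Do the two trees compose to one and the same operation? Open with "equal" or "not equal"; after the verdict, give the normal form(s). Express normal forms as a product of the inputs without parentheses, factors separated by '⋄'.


not equal: they reduce to v2 ⋄ v3 ⋄ v1 and v3 ⋄ v1 ⋄ v2


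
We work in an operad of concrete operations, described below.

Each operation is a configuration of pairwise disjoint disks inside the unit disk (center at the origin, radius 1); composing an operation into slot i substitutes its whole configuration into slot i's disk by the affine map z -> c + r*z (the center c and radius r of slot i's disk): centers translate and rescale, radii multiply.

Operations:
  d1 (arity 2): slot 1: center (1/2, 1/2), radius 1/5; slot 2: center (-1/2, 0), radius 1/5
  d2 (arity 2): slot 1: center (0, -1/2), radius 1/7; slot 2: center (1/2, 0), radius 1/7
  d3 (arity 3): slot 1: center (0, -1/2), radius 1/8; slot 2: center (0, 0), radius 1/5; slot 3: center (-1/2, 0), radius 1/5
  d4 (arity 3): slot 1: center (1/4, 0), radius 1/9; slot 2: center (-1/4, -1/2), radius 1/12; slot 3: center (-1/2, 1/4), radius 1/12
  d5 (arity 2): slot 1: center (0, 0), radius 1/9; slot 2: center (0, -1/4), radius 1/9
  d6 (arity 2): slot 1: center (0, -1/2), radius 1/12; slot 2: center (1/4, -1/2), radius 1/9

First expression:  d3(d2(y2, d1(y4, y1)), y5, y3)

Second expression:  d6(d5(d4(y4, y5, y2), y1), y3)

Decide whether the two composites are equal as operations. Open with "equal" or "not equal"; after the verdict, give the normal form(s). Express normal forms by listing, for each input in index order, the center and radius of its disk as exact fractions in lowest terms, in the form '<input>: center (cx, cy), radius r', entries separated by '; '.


not equal: they reduce to y1: center (3/56, -1/2), radius 1/280; y2: center (0, -9/16), radius 1/56; y3: center (-1/2, 0), radius 1/5; y4: center (1/14, -55/112), radius 1/280; y5: center (0, 0), radius 1/5 and y1: center (0, -25/48), radius 1/108; y2: center (-1/216, -215/432), radius 1/1296; y3: center (1/4, -1/2), radius 1/9; y4: center (1/432, -1/2), radius 1/972; y5: center (-1/432, -109/216), radius 1/1296

In normal form, the first expression is y1: center (3/56, -1/2), radius 1/280; y2: center (0, -9/16), radius 1/56; y3: center (-1/2, 0), radius 1/5; y4: center (1/14, -55/112), radius 1/280; y5: center (0, 0), radius 1/5
In normal form, the second expression is y1: center (0, -25/48), radius 1/108; y2: center (-1/216, -215/432), radius 1/1296; y3: center (1/4, -1/2), radius 1/9; y4: center (1/432, -1/2), radius 1/972; y5: center (-1/432, -109/216), radius 1/1296
The normal forms differ: not equal.


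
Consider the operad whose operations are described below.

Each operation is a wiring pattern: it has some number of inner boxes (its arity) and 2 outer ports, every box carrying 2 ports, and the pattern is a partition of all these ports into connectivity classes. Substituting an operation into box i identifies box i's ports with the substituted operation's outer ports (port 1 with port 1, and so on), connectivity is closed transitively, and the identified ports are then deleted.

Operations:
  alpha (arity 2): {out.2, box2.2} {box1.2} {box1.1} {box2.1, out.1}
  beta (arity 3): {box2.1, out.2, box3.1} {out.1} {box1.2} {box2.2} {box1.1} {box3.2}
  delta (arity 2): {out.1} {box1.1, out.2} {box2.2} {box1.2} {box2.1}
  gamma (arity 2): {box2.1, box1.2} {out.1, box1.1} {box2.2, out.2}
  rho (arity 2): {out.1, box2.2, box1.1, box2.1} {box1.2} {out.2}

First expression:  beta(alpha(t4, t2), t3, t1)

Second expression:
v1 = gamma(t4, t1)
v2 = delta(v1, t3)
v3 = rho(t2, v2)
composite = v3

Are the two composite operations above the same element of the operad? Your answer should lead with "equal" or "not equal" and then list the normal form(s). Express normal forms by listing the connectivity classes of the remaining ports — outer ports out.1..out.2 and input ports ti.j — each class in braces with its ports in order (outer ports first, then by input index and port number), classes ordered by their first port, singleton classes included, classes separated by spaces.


not equal; the first gives {out.1} {out.2, t1.1, t3.1} {t1.2} {t2.1} {t2.2} {t3.2} {t4.1} {t4.2} and the second {out.1, t2.1, t4.1} {out.2} {t1.1, t4.2} {t1.2} {t2.2} {t3.1} {t3.2}


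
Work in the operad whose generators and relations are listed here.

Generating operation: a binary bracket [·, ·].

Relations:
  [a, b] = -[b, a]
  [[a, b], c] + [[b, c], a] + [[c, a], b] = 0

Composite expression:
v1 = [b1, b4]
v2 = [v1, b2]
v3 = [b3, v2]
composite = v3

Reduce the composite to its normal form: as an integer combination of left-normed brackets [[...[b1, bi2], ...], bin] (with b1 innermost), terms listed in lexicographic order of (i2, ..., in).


Antisymmetry and Jacobi reduce to b1-anchored left-normed brackets.
Composite bracket: [b3, [[b1, b4], b2]]
Each bracket splits as ab - ba, giving 8 signed words (2^3 = 8).
The b1-initial words carry the normal form:
  b1b4b2b3 appears with sign -1, giving the term -[[[b1, b4], b2], b3]

-[[[b1, b4], b2], b3]


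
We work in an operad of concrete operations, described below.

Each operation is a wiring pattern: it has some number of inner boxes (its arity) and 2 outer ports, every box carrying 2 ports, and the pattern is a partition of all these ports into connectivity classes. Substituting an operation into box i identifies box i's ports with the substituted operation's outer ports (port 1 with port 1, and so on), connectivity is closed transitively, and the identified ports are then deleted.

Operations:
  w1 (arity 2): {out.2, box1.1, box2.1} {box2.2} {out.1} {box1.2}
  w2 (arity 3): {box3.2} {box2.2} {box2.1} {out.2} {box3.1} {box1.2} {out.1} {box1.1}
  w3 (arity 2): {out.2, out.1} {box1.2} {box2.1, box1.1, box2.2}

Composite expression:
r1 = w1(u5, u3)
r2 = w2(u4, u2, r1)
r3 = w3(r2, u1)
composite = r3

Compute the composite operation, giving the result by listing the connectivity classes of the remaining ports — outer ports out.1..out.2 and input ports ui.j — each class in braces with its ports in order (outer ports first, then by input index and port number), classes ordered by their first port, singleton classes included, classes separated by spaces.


{out.1, out.2} {u1.1, u1.2} {u2.1} {u2.2} {u3.1, u5.1} {u3.2} {u4.1} {u4.2} {u5.2}

Two ports join when wires chain via w3-identified ports.
stage w1: inputs (u5, u3), connectivity {out.1} {out.2, u3.1, u5.1} {u3.2} {u5.2}, out.j its boundary
stage w2: inputs (u4, u2, u5, u3), connectivity {out.1} {out.2} {u2.1} {u2.2} {u3.1, u5.1} {u3.2} {u4.1} {u4.2} {u5.2}, out.j its boundary
stage w3: inputs (u4, u2, u5, u3, u1), connectivity {out.1, out.2} {u1.1, u1.2} {u2.1} {u2.2} {u3.1, u5.1} {u3.2} {u4.1} {u4.2} {u5.2}, out.j its boundary


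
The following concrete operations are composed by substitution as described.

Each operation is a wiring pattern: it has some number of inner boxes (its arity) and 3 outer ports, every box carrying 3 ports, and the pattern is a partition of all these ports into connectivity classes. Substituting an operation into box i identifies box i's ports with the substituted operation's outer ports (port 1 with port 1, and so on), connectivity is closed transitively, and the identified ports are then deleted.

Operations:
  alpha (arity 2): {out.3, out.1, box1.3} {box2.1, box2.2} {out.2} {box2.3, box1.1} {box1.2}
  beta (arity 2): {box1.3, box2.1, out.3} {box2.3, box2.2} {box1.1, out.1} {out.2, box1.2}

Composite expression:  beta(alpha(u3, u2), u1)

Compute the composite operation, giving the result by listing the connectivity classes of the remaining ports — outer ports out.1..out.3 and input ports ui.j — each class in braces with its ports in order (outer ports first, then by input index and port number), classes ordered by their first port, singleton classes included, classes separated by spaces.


{out.1, out.3, u1.1, u3.3} {out.2} {u1.2, u1.3} {u2.1, u2.2} {u2.3, u3.1} {u3.2}

Treat the ports identified at beta as solder joints: merge, then drop.
after alpha, the pattern on (u3, u2) reads {out.1, out.3, u3.3} {out.2} {u2.1, u2.2} {u2.3, u3.1} {u3.2} (out.j = its outer ports)
after beta, the pattern on (u3, u2, u1) reads {out.1, out.3, u1.1, u3.3} {out.2} {u1.2, u1.3} {u2.1, u2.2} {u2.3, u3.1} {u3.2} (out.j = its outer ports)


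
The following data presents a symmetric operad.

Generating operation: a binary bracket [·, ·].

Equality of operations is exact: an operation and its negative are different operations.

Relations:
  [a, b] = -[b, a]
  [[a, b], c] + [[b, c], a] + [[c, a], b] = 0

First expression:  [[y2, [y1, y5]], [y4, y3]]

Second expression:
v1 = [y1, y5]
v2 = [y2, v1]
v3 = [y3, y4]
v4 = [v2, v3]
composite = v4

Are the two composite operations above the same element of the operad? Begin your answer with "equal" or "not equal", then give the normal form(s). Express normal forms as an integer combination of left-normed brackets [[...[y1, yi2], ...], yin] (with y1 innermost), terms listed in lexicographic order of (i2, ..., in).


not equal — first [[[[y1, y5], y2], y3], y4] - [[[[y1, y5], y2], y4], y3], second -[[[[y1, y5], y2], y3], y4] + [[[[y1, y5], y2], y4], y3]


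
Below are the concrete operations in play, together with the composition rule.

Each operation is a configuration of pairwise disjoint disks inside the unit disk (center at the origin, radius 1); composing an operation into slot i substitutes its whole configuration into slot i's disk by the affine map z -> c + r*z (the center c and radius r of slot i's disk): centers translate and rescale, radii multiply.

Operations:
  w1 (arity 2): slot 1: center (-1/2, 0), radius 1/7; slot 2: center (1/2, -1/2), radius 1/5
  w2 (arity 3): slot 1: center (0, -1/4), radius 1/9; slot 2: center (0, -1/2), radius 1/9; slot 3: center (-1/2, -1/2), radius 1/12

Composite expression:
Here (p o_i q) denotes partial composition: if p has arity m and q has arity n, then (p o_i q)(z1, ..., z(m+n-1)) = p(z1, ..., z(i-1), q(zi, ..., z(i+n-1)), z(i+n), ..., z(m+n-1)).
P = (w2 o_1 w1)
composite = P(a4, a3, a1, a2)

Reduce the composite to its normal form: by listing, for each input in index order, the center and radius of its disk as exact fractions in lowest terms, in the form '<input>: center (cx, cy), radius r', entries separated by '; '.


a1: center (0, -1/2), radius 1/9; a2: center (-1/2, -1/2), radius 1/12; a3: center (1/18, -11/36), radius 1/45; a4: center (-1/18, -1/4), radius 1/63


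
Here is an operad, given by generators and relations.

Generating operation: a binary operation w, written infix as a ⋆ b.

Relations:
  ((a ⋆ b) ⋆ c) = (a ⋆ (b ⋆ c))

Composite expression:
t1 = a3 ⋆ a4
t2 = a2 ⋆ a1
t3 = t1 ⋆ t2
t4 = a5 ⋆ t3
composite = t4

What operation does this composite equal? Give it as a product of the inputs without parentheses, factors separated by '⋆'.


a5 ⋆ a3 ⋆ a4 ⋆ a2 ⋆ a1

Under associativity of w, the answer is the a's in reading order.
(a3 ⋆ a4) flattens to a3 ⋆ a4
(a2 ⋆ a1) flattens to a2 ⋆ a1
((a3 ⋆ a4) ⋆ (a2 ⋆ a1)) flattens to a3 ⋆ a4 ⋆ a2 ⋆ a1
(a5 ⋆ ((a3 ⋆ a4) ⋆ (a2 ⋆ a1))) flattens to a5 ⋆ a3 ⋆ a4 ⋆ a2 ⋆ a1


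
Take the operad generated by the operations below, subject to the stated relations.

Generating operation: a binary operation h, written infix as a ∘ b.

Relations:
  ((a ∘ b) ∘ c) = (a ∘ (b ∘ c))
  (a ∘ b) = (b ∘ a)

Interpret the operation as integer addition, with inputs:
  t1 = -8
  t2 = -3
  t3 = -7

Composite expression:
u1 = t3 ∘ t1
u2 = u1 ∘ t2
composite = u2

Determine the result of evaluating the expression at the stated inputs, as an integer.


-18

(t3 ∘ t1) = -15
((t3 ∘ t1) ∘ t2) = -18


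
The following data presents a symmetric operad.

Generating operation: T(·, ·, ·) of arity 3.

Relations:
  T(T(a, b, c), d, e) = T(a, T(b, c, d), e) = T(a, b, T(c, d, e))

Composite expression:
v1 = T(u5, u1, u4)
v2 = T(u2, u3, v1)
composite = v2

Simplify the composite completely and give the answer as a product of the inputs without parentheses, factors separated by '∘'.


Key point: T is associative — brackets drop, the u-order remains.
T(u5, u1, u4) unparenthesizes to u5 ∘ u1 ∘ u4
T(u2, u3, T(u5, u1, u4)) unparenthesizes to u2 ∘ u3 ∘ u5 ∘ u1 ∘ u4

u2 ∘ u3 ∘ u5 ∘ u1 ∘ u4


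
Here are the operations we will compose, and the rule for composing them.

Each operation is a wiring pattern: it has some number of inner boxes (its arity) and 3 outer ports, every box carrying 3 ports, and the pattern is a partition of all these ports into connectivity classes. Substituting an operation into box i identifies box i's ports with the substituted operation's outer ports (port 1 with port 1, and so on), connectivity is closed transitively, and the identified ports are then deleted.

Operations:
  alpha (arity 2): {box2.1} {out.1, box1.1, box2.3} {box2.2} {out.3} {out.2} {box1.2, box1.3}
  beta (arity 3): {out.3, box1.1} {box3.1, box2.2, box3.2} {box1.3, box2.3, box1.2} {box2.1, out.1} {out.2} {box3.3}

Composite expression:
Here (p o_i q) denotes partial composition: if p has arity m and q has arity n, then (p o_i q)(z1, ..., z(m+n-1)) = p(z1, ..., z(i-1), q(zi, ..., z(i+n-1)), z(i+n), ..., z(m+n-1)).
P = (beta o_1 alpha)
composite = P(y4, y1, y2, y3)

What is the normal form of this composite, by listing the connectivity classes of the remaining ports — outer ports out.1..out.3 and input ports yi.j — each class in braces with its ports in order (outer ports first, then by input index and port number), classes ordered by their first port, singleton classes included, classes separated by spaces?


Connectivity passes through glued beta-boundaries; trace each wire chain.
composing alpha on (y4, y1), with out.j its own outer ports: {out.1, y1.3, y4.1} {out.2} {out.3} {y1.1} {y1.2} {y4.2, y4.3}
composing beta on (y4, y1, y2, y3), with out.j its own outer ports: {out.1, y2.1} {out.2} {out.3, y1.3, y4.1} {y1.1} {y1.2} {y2.2, y3.1, y3.2} {y2.3} {y3.3} {y4.2, y4.3}

{out.1, y2.1} {out.2} {out.3, y1.3, y4.1} {y1.1} {y1.2} {y2.2, y3.1, y3.2} {y2.3} {y3.3} {y4.2, y4.3}


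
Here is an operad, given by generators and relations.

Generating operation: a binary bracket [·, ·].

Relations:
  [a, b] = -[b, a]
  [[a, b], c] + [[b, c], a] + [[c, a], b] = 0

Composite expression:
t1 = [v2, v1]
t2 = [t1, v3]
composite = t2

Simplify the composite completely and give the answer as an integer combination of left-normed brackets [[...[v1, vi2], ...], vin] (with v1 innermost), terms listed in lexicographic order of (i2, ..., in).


-[[v1, v2], v3]

Antisymmetry and Jacobi reduce to v1-anchored left-normed brackets.
Composite bracket: [[v2, v1], v3]
Expanding via [a, b] = ab - ba: 4 signed words (2^2 = 4).
Words beginning with v1 determine it all:
  the word v1v2v3 carries sign -1 and contributes -[[v1, v2], v3]


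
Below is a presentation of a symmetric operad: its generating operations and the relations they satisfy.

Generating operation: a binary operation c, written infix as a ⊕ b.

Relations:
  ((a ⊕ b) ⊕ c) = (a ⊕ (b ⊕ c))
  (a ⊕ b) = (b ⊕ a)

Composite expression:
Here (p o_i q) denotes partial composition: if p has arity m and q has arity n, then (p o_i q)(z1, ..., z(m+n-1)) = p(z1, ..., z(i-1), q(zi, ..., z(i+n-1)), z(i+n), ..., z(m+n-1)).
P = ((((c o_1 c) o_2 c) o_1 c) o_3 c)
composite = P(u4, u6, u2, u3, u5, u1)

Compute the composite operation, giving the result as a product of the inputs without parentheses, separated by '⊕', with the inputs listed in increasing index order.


Reordering under c is free, so list the u-inputs canonically.
(u4 ⊕ u6) reduces to u4 ⊕ u6
(u2 ⊕ u3) reduces to u2 ⊕ u3
((u2 ⊕ u3) ⊕ u5) reduces to u2 ⊕ u3 ⊕ u5
((u4 ⊕ u6) ⊕ ((u2 ⊕ u3) ⊕ u5)) reduces to u4 ⊕ u6 ⊕ u2 ⊕ u3 ⊕ u5
(((u4 ⊕ u6) ⊕ ((u2 ⊕ u3) ⊕ u5)) ⊕ u1) reduces to u4 ⊕ u6 ⊕ u2 ⊕ u3 ⊕ u5 ⊕ u1
sorting the factors by input index: u1 ⊕ u2 ⊕ u3 ⊕ u4 ⊕ u5 ⊕ u6

u1 ⊕ u2 ⊕ u3 ⊕ u4 ⊕ u5 ⊕ u6


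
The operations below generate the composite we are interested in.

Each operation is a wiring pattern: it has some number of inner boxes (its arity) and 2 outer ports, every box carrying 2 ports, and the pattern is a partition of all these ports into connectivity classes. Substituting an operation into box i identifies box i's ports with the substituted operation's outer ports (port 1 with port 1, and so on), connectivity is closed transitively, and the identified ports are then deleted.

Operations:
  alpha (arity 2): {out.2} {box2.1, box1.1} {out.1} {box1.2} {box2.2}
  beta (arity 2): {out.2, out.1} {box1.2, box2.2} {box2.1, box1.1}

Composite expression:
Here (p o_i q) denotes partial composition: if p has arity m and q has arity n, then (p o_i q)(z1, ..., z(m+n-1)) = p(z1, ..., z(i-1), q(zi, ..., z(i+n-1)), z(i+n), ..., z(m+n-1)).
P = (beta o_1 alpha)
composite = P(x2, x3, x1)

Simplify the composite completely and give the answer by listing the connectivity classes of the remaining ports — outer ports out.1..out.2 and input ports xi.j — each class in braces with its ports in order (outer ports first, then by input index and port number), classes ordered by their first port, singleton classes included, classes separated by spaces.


{out.1, out.2} {x1.1} {x1.2} {x2.1, x3.1} {x2.2} {x3.2}

Reachability decides: close wires over beta-identified ports.
after alpha, the pattern on (x2, x3) reads {out.1} {out.2} {x2.1, x3.1} {x2.2} {x3.2} (out.j = its outer ports)
after beta, the pattern on (x2, x3, x1) reads {out.1, out.2} {x1.1} {x1.2} {x2.1, x3.1} {x2.2} {x3.2} (out.j = its outer ports)


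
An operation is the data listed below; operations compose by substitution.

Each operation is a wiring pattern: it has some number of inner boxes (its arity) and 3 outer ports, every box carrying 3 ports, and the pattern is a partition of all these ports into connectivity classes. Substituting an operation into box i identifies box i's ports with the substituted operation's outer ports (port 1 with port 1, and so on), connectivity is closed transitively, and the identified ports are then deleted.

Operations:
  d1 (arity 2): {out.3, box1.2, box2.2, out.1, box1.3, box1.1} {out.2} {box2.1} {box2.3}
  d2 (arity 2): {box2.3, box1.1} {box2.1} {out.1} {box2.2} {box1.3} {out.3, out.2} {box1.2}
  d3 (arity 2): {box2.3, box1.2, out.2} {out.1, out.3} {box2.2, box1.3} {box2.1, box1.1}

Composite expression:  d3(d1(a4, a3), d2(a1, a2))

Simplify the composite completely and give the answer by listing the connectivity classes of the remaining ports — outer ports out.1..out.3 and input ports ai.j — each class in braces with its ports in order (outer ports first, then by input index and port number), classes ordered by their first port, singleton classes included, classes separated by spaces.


Connectivity passes through glued d3-boundaries; trace each wire chain.
the subtree at d1 composes to {out.1, out.3, a3.2, a4.1, a4.2, a4.3} {out.2} {a3.1} {a3.3} on (a4, a3); out.j = own outer ports
the subtree at d2 composes to {out.1} {out.2, out.3} {a1.1, a2.3} {a1.2} {a1.3} {a2.1} {a2.2} on (a1, a2); out.j = own outer ports
the subtree at d3 composes to {out.1, out.3} {out.2, a3.2, a4.1, a4.2, a4.3} {a1.1, a2.3} {a1.2} {a1.3} {a2.1} {a2.2} {a3.1} {a3.3} on (a4, a3, a1, a2); out.j = own outer ports

{out.1, out.3} {out.2, a3.2, a4.1, a4.2, a4.3} {a1.1, a2.3} {a1.2} {a1.3} {a2.1} {a2.2} {a3.1} {a3.3}


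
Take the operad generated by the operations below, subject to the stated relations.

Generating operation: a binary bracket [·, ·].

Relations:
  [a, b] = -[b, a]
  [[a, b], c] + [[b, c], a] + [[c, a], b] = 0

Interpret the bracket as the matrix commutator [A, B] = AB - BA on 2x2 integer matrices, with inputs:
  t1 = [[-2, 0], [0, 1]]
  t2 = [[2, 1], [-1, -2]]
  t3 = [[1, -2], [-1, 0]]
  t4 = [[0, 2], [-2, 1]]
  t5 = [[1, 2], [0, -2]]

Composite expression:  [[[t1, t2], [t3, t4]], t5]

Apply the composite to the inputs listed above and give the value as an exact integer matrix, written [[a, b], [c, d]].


[[72, -144], [-108, -72]]


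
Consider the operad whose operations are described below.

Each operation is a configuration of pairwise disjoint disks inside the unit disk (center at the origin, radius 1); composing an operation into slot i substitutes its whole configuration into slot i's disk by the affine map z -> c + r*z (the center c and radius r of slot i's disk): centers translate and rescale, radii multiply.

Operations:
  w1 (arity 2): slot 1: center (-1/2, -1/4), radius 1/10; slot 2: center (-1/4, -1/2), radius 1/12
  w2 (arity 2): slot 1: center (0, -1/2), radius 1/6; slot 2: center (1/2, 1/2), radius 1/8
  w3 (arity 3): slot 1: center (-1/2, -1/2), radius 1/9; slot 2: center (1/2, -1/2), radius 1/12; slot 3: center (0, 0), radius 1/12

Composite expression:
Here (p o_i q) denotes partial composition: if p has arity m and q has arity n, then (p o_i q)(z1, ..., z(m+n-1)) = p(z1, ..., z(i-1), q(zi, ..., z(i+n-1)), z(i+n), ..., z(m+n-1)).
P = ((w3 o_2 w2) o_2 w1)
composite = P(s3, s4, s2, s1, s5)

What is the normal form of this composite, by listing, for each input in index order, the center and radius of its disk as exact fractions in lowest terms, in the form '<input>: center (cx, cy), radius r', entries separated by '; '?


s1: center (13/24, -11/24), radius 1/96; s2: center (143/288, -79/144), radius 1/864; s3: center (-1/2, -1/2), radius 1/9; s4: center (71/144, -157/288), radius 1/720; s5: center (0, 0), radius 1/12


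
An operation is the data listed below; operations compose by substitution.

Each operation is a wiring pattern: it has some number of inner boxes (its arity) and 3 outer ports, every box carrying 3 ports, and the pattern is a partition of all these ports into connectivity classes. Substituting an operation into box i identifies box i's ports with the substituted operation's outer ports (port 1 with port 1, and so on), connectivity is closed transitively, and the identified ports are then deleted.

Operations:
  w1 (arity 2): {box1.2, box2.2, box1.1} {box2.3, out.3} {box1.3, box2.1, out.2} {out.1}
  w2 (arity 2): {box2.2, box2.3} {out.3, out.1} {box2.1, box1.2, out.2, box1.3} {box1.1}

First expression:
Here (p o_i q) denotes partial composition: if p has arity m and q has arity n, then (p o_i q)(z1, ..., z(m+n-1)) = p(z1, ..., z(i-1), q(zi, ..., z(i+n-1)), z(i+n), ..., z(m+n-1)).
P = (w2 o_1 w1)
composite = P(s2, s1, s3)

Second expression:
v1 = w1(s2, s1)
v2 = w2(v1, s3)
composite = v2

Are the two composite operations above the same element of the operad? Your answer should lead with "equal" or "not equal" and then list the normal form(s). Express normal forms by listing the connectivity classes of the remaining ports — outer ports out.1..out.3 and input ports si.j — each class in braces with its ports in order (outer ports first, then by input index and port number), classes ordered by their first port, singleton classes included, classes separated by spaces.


The first expression reduces to {out.1, out.3} {out.2, s1.1, s1.3, s2.3, s3.1} {s1.2, s2.1, s2.2} {s3.2, s3.3}
The second expression reduces to {out.1, out.3} {out.2, s1.1, s1.3, s2.3, s3.1} {s1.2, s2.1, s2.2} {s3.2, s3.3}
Identical normal forms: equal.

equal: each reduces to {out.1, out.3} {out.2, s1.1, s1.3, s2.3, s3.1} {s1.2, s2.1, s2.2} {s3.2, s3.3}
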